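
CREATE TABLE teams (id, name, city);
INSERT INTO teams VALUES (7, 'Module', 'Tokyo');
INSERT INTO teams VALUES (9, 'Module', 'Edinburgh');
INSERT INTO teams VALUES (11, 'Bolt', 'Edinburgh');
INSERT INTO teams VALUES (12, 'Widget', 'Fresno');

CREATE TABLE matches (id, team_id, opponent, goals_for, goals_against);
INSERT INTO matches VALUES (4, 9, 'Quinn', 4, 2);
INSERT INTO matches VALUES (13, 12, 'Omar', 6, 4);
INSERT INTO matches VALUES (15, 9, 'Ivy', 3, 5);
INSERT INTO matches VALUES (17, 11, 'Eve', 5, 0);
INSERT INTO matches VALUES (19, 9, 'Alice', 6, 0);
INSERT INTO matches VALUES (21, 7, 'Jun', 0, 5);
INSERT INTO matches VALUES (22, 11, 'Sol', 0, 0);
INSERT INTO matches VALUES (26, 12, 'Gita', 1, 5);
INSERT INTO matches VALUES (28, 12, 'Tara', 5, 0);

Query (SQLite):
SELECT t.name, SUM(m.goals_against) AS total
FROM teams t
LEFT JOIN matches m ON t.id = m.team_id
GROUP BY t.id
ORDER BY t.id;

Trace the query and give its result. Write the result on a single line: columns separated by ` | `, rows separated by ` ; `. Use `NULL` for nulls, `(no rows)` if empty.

Module | 5 ; Module | 7 ; Bolt | 0 ; Widget | 9

LEFT JOIN keeps every teams row; unmatched ones get NULL for matches columns.
Group by teams.id and compute SUM(m.goals_against). SUM over an all-NULL group is NULL.
  7: ids {21} → SUM(m.goals_against)=5
  9: ids {4, 15, 19} → SUM(m.goals_against)=7
  11: ids {17, 22} → SUM(m.goals_against)=0
  12: ids {13, 26, 28} → SUM(m.goals_against)=9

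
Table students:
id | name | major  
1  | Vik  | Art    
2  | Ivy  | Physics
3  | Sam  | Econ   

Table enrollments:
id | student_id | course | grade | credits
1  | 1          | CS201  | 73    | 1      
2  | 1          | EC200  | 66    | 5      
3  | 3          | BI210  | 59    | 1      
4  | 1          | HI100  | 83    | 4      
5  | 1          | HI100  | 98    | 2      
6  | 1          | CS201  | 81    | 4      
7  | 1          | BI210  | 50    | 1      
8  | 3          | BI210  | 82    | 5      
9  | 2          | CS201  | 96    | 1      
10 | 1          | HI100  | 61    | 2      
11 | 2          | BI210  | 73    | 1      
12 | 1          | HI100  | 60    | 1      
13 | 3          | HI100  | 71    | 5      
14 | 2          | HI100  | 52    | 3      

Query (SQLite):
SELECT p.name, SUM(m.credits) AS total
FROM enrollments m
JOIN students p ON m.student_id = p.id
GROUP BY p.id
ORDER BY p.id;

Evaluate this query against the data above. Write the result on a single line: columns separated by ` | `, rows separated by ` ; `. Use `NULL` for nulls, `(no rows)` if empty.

Vik | 20 ; Ivy | 5 ; Sam | 11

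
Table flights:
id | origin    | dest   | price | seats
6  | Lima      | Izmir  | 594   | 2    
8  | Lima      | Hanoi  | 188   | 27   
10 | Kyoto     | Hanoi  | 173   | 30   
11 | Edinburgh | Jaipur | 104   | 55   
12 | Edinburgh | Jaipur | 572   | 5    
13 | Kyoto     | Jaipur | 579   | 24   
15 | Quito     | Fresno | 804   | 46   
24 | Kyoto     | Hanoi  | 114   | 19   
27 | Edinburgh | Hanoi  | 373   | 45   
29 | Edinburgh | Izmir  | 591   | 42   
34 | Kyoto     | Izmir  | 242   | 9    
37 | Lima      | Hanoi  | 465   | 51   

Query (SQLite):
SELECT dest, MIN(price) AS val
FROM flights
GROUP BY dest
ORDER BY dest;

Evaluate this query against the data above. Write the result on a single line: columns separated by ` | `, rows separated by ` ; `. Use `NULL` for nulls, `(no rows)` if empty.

Fresno | 804 ; Hanoi | 114 ; Izmir | 242 ; Jaipur | 104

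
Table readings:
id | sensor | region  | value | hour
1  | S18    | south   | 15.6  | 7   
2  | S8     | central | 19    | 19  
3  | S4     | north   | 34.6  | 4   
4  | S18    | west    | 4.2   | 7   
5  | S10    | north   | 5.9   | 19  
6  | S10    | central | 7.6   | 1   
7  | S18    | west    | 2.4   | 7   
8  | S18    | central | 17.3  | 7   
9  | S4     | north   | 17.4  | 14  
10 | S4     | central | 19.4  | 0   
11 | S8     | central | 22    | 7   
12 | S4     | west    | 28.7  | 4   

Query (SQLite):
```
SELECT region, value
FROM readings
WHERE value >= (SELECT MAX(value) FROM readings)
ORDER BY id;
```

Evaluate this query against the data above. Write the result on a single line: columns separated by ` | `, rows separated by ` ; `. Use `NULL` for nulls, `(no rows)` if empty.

Scalar subquery: MAX(value) over all readings rows = 34.6.
Keep rows where value >= that value.

north | 34.6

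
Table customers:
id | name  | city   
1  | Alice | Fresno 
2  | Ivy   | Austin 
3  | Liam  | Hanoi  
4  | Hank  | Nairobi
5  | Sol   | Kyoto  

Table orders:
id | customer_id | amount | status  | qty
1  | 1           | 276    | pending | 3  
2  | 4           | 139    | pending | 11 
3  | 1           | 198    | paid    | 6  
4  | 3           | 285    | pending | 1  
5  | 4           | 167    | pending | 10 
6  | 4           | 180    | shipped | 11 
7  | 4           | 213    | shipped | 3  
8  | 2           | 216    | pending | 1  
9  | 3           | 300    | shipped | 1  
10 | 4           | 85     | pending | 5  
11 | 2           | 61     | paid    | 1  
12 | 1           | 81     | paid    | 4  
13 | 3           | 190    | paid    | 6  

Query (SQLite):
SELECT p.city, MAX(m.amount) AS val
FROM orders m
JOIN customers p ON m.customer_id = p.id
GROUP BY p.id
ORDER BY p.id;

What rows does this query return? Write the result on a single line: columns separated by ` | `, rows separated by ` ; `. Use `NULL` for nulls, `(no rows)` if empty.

Join each orders row to its customers via customer_id.
Group joined rows by customers.id; compute MAX(m.amount) per group.
  1: ids {1, 3, 12} → MAX(m.amount)=276
  2: ids {8, 11} → MAX(m.amount)=216
  3: ids {4, 9, 13} → MAX(m.amount)=300
  4: ids {2, 5, 6, 7, 10} → MAX(m.amount)=213

Fresno | 276 ; Austin | 216 ; Hanoi | 300 ; Nairobi | 213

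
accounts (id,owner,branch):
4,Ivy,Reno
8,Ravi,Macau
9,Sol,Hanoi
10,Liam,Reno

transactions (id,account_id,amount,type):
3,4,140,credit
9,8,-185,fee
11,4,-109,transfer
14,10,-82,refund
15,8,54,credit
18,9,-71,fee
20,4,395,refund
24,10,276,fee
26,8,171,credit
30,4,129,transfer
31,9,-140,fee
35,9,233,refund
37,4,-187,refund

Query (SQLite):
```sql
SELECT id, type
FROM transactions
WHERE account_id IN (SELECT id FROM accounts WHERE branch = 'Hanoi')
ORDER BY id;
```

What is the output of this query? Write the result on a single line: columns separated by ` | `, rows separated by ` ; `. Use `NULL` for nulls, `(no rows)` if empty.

18 | fee ; 31 | fee ; 35 | refund

Inner query: accounts.id where branch = 'Hanoi'.
Outer: keep transactions rows whose account_id is in that set.
Inner query → {9}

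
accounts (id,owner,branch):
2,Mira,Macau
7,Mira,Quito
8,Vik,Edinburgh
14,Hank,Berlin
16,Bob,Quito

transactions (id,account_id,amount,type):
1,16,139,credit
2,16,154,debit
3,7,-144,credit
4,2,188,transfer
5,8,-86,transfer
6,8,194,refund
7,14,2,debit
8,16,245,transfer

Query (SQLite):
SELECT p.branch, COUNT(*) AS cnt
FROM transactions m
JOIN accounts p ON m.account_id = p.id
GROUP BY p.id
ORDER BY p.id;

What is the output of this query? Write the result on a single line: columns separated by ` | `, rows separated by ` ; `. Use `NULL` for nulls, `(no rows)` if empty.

Join each transactions row to its accounts via account_id.
Group joined rows by accounts.id; compute COUNT(*) per group.
  2: ids {4} → COUNT(*)=1
  7: ids {3} → COUNT(*)=1
  8: ids {5, 6} → COUNT(*)=2
  14: ids {7} → COUNT(*)=1
  16: ids {1, 2, 8} → COUNT(*)=3

Macau | 1 ; Quito | 1 ; Edinburgh | 2 ; Berlin | 1 ; Quito | 3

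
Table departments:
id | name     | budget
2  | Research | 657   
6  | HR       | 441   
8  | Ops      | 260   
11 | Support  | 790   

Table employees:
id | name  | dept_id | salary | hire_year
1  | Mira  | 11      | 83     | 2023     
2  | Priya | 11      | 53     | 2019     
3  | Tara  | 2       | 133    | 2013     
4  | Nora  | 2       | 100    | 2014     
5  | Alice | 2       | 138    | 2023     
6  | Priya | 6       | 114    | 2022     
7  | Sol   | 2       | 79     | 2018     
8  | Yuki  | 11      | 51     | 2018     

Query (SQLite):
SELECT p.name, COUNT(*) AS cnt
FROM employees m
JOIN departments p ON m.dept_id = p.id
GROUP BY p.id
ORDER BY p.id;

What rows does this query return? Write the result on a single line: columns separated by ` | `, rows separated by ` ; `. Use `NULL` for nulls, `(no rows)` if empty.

Research | 4 ; HR | 1 ; Support | 3

Join each employees row to its departments via dept_id.
Group joined rows by departments.id; compute COUNT(*) per group.
  2: ids {3, 4, 5, 7} → COUNT(*)=4
  6: ids {6} → COUNT(*)=1
  11: ids {1, 2, 8} → COUNT(*)=3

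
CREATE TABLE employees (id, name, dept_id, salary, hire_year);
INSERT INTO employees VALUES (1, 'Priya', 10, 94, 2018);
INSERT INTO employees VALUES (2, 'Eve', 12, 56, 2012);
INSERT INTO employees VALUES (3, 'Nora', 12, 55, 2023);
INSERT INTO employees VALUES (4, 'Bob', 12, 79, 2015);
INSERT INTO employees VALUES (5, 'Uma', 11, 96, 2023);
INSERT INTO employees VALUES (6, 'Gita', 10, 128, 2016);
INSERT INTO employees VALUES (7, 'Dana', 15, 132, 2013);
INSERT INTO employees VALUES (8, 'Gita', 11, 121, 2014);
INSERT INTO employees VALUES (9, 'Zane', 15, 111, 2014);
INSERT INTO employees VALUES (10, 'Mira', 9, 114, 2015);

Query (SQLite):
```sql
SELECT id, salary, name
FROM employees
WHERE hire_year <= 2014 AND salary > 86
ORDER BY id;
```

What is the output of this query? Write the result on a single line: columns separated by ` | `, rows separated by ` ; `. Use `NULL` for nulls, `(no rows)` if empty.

hire_year <= 2014: ids {2, 7, 8, 9}
salary > 86: ids {1, 5, 6, 7, 8, 9, 10}
Combine with AND.

7 | 132 | Dana ; 8 | 121 | Gita ; 9 | 111 | Zane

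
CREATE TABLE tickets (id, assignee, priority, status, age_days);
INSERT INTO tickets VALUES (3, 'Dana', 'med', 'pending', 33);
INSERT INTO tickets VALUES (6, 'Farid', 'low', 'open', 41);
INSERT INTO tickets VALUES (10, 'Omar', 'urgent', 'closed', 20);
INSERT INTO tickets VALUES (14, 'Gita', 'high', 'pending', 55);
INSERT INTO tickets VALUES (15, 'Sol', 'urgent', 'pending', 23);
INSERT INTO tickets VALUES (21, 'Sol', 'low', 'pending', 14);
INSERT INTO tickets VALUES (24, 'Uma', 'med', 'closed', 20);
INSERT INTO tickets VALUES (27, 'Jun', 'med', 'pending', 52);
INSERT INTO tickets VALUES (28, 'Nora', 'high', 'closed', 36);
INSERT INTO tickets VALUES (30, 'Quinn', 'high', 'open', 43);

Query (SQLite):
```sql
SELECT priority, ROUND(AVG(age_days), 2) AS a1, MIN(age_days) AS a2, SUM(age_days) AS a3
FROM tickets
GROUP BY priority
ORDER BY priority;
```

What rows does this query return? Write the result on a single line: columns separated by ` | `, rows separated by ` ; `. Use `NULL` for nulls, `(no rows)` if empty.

high | 44.67 | 36 | 134 ; low | 27.5 | 14 | 55 ; med | 35 | 20 | 105 ; urgent | 21.5 | 20 | 43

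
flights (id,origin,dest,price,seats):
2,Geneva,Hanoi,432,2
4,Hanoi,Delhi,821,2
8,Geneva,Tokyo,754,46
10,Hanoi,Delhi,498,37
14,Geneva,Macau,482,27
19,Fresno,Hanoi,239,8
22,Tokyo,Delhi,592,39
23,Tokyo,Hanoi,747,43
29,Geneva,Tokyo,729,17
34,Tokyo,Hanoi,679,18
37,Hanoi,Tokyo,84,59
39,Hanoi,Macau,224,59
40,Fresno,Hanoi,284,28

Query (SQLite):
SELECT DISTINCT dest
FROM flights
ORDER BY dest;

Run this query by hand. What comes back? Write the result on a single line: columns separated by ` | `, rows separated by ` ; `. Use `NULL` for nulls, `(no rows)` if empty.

Delhi ; Hanoi ; Macau ; Tokyo

Collect distinct dest values from flights.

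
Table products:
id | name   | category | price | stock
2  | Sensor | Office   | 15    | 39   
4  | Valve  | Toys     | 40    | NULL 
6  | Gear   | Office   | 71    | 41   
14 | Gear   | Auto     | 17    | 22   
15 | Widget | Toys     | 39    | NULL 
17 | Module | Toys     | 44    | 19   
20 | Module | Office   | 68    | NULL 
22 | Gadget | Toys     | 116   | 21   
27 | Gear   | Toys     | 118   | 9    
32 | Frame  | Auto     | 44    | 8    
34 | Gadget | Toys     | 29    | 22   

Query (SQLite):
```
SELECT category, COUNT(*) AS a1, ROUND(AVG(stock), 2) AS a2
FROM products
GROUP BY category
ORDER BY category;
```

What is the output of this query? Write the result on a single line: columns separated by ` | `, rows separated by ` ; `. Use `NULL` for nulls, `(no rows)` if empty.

Auto | 2 | 15 ; Office | 3 | 40 ; Toys | 6 | 17.75

Group products by category.
Per group compute: COUNT(*), ROUND(AVG(stock), 2).
  Auto: ids {14, 32} → COUNT(*)=2, ROUND(AVG(stock), 2)=15
  Office: ids {2, 6, 20} → COUNT(*)=3, ROUND(AVG(stock), 2)=40
  Toys: ids {4, 15, 17, 22, 27, 34} → COUNT(*)=6, ROUND(AVG(stock), 2)=17.75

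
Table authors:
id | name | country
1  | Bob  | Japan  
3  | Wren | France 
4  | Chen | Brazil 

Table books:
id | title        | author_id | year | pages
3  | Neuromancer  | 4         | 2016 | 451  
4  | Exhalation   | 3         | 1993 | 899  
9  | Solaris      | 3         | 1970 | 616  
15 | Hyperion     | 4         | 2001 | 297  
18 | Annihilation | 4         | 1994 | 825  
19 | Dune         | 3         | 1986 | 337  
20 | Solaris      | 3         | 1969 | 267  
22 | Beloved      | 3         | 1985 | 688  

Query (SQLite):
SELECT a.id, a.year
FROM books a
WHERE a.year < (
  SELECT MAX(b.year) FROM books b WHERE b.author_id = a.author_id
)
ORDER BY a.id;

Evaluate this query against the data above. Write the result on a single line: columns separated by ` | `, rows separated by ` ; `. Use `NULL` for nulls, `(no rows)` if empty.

For each books row a, compute MAX(year) over rows sharing a.author_id.
Keep row a if a.year < that per-group MAX.
  author_id=3: MAX(year) = 1993
  author_id=4: MAX(year) = 2016

9 | 1970 ; 15 | 2001 ; 18 | 1994 ; 19 | 1986 ; 20 | 1969 ; 22 | 1985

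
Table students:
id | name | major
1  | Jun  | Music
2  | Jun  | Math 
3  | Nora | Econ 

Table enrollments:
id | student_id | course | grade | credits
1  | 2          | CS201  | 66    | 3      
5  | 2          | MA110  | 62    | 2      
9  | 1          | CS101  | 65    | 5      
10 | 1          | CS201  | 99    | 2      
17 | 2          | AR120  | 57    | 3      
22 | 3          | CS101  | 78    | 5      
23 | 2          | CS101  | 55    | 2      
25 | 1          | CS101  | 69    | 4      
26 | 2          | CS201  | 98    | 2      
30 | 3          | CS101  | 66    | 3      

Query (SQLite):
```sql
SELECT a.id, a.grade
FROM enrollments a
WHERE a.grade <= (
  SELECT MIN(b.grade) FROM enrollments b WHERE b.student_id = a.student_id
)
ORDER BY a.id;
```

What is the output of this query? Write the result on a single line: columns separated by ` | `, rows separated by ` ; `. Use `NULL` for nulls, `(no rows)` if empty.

9 | 65 ; 23 | 55 ; 30 | 66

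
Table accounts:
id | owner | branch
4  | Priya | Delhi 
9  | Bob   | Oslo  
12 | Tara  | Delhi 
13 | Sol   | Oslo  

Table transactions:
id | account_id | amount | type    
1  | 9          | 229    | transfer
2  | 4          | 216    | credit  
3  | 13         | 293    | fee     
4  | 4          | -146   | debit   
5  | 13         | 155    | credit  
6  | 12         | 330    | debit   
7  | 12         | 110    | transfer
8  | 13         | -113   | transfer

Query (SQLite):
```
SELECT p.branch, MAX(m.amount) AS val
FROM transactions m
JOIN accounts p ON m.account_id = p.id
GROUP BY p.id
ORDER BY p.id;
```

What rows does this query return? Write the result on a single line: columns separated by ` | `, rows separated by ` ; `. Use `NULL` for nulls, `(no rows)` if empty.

Join each transactions row to its accounts via account_id.
Group joined rows by accounts.id; compute MAX(m.amount) per group.
  4: ids {2, 4} → MAX(m.amount)=216
  9: ids {1} → MAX(m.amount)=229
  12: ids {6, 7} → MAX(m.amount)=330
  13: ids {3, 5, 8} → MAX(m.amount)=293

Delhi | 216 ; Oslo | 229 ; Delhi | 330 ; Oslo | 293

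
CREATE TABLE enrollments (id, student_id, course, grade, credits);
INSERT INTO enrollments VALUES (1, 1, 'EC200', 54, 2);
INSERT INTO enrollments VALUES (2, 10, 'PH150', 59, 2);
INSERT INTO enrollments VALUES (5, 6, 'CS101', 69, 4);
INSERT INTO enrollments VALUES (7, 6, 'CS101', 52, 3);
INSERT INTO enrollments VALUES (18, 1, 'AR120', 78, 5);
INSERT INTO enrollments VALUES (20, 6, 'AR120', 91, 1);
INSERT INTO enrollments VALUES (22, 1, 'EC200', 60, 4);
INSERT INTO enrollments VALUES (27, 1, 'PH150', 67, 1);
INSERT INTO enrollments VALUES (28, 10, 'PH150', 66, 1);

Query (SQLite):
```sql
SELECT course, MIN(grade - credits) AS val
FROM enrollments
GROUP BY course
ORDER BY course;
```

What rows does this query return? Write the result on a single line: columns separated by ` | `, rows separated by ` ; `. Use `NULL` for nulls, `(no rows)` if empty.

For each row compute grade - credits.
Group by course; take MIN of the expression per group.
  AR120: ids {18, 20} → MIN(grade - credits)=73
  CS101: ids {5, 7} → MIN(grade - credits)=49
  EC200: ids {1, 22} → MIN(grade - credits)=52
  PH150: ids {2, 27, 28} → MIN(grade - credits)=57

AR120 | 73 ; CS101 | 49 ; EC200 | 52 ; PH150 | 57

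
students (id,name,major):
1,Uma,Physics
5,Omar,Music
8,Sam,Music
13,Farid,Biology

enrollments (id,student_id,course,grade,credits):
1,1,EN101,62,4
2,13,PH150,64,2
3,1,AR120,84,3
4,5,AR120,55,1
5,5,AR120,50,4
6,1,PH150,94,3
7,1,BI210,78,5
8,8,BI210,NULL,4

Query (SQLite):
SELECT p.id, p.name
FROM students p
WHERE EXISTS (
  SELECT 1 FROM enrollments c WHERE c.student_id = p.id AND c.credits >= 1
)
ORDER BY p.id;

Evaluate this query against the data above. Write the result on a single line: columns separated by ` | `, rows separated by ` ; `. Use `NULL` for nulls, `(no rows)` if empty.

1 | Uma ; 5 | Omar ; 8 | Sam ; 13 | Farid

For each students row, check whether any enrollments with matching student_id has credits >= 1.
Keep rows where that is true.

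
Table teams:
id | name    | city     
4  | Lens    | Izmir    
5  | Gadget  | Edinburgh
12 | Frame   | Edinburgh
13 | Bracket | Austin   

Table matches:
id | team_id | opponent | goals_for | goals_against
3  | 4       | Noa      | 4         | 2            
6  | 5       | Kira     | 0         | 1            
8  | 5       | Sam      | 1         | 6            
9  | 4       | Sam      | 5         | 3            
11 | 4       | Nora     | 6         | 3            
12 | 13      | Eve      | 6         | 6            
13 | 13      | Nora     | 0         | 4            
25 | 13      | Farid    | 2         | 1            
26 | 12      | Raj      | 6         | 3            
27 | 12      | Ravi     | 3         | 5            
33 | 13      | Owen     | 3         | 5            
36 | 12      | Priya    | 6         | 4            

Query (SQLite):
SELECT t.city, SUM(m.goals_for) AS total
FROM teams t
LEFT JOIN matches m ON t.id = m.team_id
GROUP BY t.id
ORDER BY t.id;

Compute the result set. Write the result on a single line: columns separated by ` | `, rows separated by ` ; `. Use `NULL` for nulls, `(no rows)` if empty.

Izmir | 15 ; Edinburgh | 1 ; Edinburgh | 15 ; Austin | 11

LEFT JOIN keeps every teams row; unmatched ones get NULL for matches columns.
Group by teams.id and compute SUM(m.goals_for). SUM over an all-NULL group is NULL.
  4: ids {3, 9, 11} → SUM(m.goals_for)=15
  5: ids {6, 8} → SUM(m.goals_for)=1
  12: ids {26, 27, 36} → SUM(m.goals_for)=15
  13: ids {12, 13, 25, 33} → SUM(m.goals_for)=11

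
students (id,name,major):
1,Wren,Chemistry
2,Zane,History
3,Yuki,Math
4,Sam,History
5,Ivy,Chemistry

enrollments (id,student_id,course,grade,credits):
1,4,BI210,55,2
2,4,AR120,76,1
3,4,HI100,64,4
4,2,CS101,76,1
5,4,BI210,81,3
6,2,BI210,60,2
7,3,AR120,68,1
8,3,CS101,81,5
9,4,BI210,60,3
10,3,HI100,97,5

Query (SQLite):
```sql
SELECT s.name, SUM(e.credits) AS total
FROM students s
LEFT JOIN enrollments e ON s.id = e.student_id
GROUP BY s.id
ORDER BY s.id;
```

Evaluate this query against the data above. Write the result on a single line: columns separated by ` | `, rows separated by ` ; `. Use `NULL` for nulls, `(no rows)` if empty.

Wren | NULL ; Zane | 3 ; Yuki | 11 ; Sam | 13 ; Ivy | NULL

LEFT JOIN keeps every students row; unmatched ones get NULL for enrollments columns.
Group by students.id and compute SUM(e.credits). SUM over an all-NULL group is NULL.
  1: ids {—} → SUM(e.credits)=NULL
  2: ids {4, 6} → SUM(e.credits)=3
  3: ids {7, 8, 10} → SUM(e.credits)=11
  4: ids {1, 2, 3, 5, 9} → SUM(e.credits)=13
  5: ids {—} → SUM(e.credits)=NULL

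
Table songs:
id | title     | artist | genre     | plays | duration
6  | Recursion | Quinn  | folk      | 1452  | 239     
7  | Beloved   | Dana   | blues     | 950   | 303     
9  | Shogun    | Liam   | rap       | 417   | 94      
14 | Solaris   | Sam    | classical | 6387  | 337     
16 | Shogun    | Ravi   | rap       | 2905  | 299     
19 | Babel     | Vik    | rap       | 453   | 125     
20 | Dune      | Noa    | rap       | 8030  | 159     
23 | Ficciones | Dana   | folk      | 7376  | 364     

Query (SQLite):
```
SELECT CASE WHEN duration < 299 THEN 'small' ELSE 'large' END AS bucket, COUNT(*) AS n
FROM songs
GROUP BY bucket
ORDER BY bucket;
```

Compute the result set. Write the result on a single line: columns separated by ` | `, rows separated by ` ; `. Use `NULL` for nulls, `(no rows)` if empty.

large | 4 ; small | 4

Bucket rows by duration < 299 → 'small' else 'large'; count each bucket.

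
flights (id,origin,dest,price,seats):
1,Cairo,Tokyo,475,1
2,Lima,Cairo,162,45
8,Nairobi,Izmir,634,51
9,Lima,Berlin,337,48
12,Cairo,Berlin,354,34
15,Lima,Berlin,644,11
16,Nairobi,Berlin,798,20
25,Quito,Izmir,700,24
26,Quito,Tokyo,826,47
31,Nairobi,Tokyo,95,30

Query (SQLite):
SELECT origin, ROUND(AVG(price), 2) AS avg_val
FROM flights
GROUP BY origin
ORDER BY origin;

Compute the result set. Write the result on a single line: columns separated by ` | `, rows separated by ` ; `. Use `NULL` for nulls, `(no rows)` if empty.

Partition flights by origin; compute ROUND(AVG(price), 2) within each group.
  Cairo: ids {1, 12} → ROUND(AVG(price), 2)=414.5
  Lima: ids {2, 9, 15} → ROUND(AVG(price), 2)=381
  Nairobi: ids {8, 16, 31} → ROUND(AVG(price), 2)=509
  Quito: ids {25, 26} → ROUND(AVG(price), 2)=763

Cairo | 414.5 ; Lima | 381 ; Nairobi | 509 ; Quito | 763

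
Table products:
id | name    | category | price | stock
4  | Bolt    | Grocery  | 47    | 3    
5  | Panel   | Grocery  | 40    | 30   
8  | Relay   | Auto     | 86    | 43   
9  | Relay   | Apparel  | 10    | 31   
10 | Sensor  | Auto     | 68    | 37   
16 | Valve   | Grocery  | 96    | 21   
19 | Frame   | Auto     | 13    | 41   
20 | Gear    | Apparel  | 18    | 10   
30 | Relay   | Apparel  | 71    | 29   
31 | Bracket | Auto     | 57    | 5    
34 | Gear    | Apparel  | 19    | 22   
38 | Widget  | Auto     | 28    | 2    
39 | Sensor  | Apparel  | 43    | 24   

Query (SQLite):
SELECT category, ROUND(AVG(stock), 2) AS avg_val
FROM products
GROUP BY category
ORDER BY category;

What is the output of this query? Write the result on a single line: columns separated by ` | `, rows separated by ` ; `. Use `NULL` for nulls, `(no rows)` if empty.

Partition products by category; compute ROUND(AVG(stock), 2) within each group.
  Apparel: ids {9, 20, 30, 34, 39} → ROUND(AVG(stock), 2)=23.2
  Auto: ids {8, 10, 19, 31, 38} → ROUND(AVG(stock), 2)=25.6
  Grocery: ids {4, 5, 16} → ROUND(AVG(stock), 2)=18

Apparel | 23.2 ; Auto | 25.6 ; Grocery | 18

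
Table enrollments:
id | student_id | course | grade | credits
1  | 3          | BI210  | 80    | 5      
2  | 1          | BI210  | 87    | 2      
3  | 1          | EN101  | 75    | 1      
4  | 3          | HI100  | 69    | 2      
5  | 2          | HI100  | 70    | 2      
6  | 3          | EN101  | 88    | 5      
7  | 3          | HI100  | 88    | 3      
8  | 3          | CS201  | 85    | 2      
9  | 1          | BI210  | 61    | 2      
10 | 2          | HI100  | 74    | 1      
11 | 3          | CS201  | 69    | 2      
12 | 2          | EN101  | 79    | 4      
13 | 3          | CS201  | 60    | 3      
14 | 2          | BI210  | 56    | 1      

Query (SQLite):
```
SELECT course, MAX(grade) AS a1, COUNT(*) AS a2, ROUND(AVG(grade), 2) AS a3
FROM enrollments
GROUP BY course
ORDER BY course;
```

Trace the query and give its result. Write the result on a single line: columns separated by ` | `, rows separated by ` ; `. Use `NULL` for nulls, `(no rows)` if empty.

BI210 | 87 | 4 | 71 ; CS201 | 85 | 3 | 71.33 ; EN101 | 88 | 3 | 80.67 ; HI100 | 88 | 4 | 75.25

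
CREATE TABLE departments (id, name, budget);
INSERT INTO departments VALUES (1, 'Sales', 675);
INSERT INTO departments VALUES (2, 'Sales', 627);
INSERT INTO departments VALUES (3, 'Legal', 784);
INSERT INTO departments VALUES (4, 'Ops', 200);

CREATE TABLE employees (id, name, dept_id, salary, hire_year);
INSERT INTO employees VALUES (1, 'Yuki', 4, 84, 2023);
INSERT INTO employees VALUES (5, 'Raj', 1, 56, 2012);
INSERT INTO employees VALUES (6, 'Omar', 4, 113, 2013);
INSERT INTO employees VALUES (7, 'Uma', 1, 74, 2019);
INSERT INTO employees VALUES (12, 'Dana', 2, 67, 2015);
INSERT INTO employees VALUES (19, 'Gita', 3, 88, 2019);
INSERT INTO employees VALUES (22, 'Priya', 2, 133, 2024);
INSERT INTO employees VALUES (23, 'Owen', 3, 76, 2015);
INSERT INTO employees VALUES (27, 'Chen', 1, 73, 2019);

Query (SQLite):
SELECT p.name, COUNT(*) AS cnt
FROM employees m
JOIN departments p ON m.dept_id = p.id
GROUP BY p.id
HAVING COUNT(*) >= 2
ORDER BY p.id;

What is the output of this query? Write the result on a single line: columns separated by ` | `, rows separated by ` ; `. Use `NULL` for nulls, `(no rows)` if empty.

Join each employees row to its departments via dept_id.
Group joined rows by departments.id; compute COUNT(*) per group.
HAVING: keep groups with count ≥ 2.
  1: ids {5, 7, 27} → COUNT(*)=3
  2: ids {12, 22} → COUNT(*)=2
  3: ids {19, 23} → COUNT(*)=2
  4: ids {1, 6} → COUNT(*)=2

Sales | 3 ; Sales | 2 ; Legal | 2 ; Ops | 2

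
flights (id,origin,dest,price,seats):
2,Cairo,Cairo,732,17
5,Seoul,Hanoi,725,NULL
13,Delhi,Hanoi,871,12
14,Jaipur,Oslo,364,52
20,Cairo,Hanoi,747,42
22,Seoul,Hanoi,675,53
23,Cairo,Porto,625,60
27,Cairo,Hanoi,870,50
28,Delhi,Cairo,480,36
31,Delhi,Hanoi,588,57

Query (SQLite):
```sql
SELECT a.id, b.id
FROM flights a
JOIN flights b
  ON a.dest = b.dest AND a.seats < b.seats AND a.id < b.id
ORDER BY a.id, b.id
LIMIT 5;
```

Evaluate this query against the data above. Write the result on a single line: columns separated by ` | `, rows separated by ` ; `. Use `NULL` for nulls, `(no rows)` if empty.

2 | 28 ; 13 | 20 ; 13 | 22 ; 13 | 27 ; 13 | 31

Pairs (a,b) with same dest, a.seats < b.seats, a.id < b.id.
dest groups: Cairo:{2,28} Hanoi:{5,13,20,22,27,31} Oslo:{14} Porto:{23}
Ordered by (a.id, b.id); first 5.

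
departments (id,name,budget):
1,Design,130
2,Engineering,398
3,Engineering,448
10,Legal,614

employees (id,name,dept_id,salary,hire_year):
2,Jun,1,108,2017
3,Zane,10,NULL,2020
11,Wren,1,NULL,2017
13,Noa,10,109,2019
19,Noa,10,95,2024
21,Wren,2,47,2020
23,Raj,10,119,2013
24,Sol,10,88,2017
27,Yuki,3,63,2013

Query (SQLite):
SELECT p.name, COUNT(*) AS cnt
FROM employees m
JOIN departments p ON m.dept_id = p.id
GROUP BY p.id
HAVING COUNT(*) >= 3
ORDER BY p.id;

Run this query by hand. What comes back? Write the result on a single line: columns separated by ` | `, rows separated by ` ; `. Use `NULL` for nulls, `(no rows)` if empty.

Join each employees row to its departments via dept_id.
Group joined rows by departments.id; compute COUNT(*) per group.
HAVING: keep groups with count ≥ 3.
  1: ids {2, 11} → COUNT(*)=2
  2: ids {21} → COUNT(*)=1
  3: ids {27} → COUNT(*)=1
  10: ids {3, 13, 19, 23, 24} → COUNT(*)=5

Legal | 5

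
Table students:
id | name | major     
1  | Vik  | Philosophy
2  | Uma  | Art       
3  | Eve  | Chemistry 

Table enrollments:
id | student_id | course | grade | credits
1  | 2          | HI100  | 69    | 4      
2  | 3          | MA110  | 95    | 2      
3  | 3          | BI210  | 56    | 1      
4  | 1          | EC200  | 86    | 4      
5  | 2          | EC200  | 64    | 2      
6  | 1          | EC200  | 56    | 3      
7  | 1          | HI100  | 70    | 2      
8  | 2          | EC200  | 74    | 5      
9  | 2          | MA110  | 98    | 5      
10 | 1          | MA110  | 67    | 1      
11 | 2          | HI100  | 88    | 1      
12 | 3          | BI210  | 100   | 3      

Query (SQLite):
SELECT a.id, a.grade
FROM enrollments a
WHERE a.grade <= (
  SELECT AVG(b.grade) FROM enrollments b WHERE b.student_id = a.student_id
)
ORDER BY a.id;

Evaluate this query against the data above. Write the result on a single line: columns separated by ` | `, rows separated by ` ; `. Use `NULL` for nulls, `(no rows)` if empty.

For each enrollments row a, compute AVG(grade) over rows sharing a.student_id.
Keep row a if a.grade <= that per-group AVG.
  student_id=1: AVG(grade) = 69.75
  student_id=2: AVG(grade) = 78.6
  student_id=3: AVG(grade) = 83.666667

1 | 69 ; 3 | 56 ; 5 | 64 ; 6 | 56 ; 8 | 74 ; 10 | 67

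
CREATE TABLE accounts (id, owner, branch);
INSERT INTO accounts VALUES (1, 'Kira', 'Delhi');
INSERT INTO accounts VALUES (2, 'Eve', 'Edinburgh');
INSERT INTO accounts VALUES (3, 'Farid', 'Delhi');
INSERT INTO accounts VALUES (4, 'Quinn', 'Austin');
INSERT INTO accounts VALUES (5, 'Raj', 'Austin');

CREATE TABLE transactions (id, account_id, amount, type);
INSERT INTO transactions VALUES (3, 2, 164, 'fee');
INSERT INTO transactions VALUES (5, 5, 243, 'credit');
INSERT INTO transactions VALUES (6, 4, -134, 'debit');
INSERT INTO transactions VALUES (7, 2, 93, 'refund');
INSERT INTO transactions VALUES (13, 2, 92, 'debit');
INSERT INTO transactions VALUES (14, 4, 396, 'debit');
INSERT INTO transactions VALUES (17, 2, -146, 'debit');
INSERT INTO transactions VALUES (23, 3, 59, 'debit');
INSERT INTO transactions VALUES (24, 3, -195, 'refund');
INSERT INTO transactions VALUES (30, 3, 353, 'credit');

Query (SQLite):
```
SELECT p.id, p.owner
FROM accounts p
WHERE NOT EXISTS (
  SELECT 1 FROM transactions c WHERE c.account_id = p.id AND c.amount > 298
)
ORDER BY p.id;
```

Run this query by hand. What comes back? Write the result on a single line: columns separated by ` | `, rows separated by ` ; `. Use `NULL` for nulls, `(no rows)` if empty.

1 | Kira ; 2 | Eve ; 5 | Raj

For each accounts row, check whether any transactions with matching account_id has amount > 298.
Keep rows where that is false.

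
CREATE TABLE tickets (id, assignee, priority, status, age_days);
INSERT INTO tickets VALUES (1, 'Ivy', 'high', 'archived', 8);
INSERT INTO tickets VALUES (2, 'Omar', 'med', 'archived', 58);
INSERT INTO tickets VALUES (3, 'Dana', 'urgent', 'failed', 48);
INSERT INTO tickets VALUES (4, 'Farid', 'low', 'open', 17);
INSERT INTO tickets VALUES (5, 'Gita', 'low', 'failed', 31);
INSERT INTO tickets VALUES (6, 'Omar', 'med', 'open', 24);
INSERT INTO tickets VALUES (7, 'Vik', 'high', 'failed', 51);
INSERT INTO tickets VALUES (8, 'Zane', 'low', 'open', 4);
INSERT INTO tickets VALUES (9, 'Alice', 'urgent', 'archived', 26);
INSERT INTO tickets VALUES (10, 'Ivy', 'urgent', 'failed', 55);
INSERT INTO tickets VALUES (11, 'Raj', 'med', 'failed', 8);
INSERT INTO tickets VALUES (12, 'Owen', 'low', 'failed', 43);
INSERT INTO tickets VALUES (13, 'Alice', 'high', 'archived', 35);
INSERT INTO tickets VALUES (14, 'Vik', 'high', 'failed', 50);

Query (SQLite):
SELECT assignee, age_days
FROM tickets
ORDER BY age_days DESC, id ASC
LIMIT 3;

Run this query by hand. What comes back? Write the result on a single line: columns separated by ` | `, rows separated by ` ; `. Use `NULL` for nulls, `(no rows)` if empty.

Omar | 58 ; Ivy | 55 ; Vik | 51

Sort by age_days desc, tiebreak id asc: (58, id=2), (55, id=10), (51, id=7), (50, id=14), (48, id=3), (43, id=12) …. Take first 3.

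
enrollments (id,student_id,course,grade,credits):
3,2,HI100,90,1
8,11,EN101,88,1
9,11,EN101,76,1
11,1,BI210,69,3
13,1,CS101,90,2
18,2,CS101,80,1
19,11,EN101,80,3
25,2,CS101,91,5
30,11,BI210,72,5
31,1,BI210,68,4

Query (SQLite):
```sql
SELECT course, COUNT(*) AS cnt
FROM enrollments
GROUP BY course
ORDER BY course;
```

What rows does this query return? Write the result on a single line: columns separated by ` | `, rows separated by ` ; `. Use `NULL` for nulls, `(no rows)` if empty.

BI210 | 3 ; CS101 | 3 ; EN101 | 3 ; HI100 | 1

Partition enrollments by course; compute COUNT(*) within each group.
  BI210: ids {11, 30, 31} → COUNT(*)=3
  CS101: ids {13, 18, 25} → COUNT(*)=3
  EN101: ids {8, 9, 19} → COUNT(*)=3
  HI100: ids {3} → COUNT(*)=1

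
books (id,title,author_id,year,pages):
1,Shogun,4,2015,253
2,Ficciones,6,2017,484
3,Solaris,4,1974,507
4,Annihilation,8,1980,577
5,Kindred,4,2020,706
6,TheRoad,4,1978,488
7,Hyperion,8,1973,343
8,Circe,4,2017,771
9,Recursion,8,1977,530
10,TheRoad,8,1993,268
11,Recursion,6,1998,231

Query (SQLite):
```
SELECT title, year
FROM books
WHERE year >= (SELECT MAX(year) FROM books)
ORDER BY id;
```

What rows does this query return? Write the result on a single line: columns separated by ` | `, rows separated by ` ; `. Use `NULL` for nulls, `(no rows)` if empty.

Kindred | 2020

Scalar subquery: MAX(year) over all books rows = 2020.
Keep rows where year >= that value.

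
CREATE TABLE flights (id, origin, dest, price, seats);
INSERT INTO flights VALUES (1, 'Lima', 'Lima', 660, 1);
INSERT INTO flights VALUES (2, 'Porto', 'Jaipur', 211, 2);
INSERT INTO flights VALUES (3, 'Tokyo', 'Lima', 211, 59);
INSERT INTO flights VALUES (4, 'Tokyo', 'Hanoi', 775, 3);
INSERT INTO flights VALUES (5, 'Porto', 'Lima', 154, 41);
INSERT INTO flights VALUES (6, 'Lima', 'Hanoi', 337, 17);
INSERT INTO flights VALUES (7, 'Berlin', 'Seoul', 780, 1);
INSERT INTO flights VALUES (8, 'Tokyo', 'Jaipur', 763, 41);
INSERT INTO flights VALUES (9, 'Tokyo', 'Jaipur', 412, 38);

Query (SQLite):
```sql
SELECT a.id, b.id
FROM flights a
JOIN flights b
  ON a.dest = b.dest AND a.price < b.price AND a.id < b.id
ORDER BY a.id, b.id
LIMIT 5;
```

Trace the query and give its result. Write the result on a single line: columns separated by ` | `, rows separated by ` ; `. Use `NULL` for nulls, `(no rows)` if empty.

2 | 8 ; 2 | 9

Pairs (a,b) with same dest, a.price < b.price, a.id < b.id.
dest groups: Hanoi:{4,6} Jaipur:{2,8,9} Lima:{1,3,5} Seoul:{7}
Ordered by (a.id, b.id); first 5.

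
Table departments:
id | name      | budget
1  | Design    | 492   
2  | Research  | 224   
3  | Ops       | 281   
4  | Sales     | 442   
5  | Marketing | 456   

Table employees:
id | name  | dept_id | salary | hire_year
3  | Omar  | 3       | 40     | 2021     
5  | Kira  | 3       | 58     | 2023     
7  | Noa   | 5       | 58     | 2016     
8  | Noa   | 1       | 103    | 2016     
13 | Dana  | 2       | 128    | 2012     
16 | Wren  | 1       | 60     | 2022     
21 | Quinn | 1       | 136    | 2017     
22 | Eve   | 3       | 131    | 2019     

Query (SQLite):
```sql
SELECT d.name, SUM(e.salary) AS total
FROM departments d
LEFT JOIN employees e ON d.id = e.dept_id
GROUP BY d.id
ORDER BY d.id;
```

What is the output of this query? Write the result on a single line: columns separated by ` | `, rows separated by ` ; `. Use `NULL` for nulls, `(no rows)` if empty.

LEFT JOIN keeps every departments row; unmatched ones get NULL for employees columns.
Group by departments.id and compute SUM(e.salary). SUM over an all-NULL group is NULL.
  1: ids {8, 16, 21} → SUM(e.salary)=299
  2: ids {13} → SUM(e.salary)=128
  3: ids {3, 5, 22} → SUM(e.salary)=229
  4: ids {—} → SUM(e.salary)=NULL
  5: ids {7} → SUM(e.salary)=58

Design | 299 ; Research | 128 ; Ops | 229 ; Sales | NULL ; Marketing | 58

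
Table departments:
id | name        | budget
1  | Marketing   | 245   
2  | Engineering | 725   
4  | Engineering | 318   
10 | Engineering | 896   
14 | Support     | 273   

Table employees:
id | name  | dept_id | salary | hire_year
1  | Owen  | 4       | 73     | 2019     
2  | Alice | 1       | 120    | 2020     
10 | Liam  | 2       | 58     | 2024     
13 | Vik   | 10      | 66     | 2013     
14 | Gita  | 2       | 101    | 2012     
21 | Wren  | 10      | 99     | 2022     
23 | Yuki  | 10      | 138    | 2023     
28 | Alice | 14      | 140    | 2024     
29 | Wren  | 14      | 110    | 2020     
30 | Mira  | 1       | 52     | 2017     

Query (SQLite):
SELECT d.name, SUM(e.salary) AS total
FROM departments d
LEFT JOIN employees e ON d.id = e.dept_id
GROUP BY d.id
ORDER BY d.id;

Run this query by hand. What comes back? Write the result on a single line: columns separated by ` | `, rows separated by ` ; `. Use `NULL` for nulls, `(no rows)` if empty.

LEFT JOIN keeps every departments row; unmatched ones get NULL for employees columns.
Group by departments.id and compute SUM(e.salary). SUM over an all-NULL group is NULL.
  1: ids {2, 30} → SUM(e.salary)=172
  2: ids {10, 14} → SUM(e.salary)=159
  4: ids {1} → SUM(e.salary)=73
  10: ids {13, 21, 23} → SUM(e.salary)=303
  14: ids {28, 29} → SUM(e.salary)=250

Marketing | 172 ; Engineering | 159 ; Engineering | 73 ; Engineering | 303 ; Support | 250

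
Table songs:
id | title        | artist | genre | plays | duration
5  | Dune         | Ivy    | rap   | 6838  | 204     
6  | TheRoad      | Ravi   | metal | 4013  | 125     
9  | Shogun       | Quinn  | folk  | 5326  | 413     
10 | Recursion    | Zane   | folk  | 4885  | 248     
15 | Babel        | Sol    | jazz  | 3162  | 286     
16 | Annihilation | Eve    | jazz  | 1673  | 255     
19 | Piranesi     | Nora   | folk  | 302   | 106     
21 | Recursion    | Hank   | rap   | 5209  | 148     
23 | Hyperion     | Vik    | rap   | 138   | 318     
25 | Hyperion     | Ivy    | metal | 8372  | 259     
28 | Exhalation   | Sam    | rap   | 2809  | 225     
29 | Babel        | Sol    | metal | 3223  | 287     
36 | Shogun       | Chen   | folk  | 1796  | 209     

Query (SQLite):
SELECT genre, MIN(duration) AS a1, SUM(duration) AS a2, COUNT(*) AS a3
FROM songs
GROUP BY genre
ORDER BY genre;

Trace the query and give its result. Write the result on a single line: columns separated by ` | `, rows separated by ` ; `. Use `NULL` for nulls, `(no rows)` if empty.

folk | 106 | 976 | 4 ; jazz | 255 | 541 | 2 ; metal | 125 | 671 | 3 ; rap | 148 | 895 | 4

Group songs by genre.
Per group compute: MIN(duration), SUM(duration), COUNT(*).
  folk: ids {9, 10, 19, 36} → MIN(duration)=106, SUM(duration)=976, COUNT(*)=4
  jazz: ids {15, 16} → MIN(duration)=255, SUM(duration)=541, COUNT(*)=2
  metal: ids {6, 25, 29} → MIN(duration)=125, SUM(duration)=671, COUNT(*)=3
  rap: ids {5, 21, 23, 28} → MIN(duration)=148, SUM(duration)=895, COUNT(*)=4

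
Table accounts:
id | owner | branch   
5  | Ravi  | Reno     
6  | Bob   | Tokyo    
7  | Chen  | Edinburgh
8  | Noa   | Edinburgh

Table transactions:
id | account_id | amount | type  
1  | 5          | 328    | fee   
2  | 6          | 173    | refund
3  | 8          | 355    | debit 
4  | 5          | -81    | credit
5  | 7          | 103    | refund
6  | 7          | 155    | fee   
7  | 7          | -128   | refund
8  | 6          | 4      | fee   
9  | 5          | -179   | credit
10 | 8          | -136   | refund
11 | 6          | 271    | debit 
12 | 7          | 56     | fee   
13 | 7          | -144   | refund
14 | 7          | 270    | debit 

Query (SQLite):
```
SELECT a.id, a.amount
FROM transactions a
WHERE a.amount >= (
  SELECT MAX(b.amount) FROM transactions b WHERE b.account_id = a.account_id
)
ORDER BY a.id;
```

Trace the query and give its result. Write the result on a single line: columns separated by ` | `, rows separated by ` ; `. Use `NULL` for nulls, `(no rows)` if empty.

1 | 328 ; 3 | 355 ; 11 | 271 ; 14 | 270

For each transactions row a, compute MAX(amount) over rows sharing a.account_id.
Keep row a if a.amount >= that per-group MAX.
  account_id=5: MAX(amount) = 328
  account_id=6: MAX(amount) = 271
  account_id=7: MAX(amount) = 270
  account_id=8: MAX(amount) = 355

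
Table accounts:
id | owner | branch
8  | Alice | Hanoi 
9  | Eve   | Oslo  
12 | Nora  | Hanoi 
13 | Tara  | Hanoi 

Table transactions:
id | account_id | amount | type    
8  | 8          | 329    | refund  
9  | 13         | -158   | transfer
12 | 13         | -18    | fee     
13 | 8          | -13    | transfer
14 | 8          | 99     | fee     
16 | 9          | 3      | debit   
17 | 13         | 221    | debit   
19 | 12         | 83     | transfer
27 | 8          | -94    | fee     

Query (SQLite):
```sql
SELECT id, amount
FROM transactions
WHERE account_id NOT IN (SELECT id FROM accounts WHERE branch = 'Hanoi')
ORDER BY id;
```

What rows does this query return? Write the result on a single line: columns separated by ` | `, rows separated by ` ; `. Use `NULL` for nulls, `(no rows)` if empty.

16 | 3

Inner query: accounts.id where branch = 'Hanoi'.
Outer: keep transactions rows whose account_id is not in that set.
Inner query → {8, 12, 13}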